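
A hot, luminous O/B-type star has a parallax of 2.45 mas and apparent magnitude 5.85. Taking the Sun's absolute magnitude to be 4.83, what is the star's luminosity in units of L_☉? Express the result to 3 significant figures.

L/L_☉ ≈ 651

d = 1/p = 1000/2.45 mas = 408.2 pc
M = m − 5 log₁₀ d + 5 = 5.85 − 5·2.6108 + 5 = -2.204
M − M_☉ = -2.204 − 4.83 = -7.034
L/L_☉ = 10^(−0.4 × -7.034) = 651.1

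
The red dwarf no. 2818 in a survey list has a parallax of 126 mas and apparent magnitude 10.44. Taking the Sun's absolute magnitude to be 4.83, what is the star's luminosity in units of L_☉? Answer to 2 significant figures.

d = 1/p = 1000/126 mas = 7.937 pc
M = m − 5 log₁₀ d + 5 = 10.44 − 5·0.8996 + 5 = 10.942
M − M_☉ = 10.942 − 4.83 = 6.112
L/L_☉ = 10^(−0.4 × 6.112) = 3.591×10^-3

L/L_☉ ≈ 3.6×10^-3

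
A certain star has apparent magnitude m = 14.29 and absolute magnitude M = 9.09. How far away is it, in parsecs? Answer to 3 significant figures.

d ≈ 110 pc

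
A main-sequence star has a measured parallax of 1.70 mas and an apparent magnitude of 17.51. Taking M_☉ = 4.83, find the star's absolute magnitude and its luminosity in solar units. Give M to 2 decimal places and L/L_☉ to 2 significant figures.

M ≈ 8.66; L/L_☉ ≈ 0.029

d = 1/p = 1000/1.70 mas = 588.2 pc
M = m − 5 log₁₀ d + 5 = 17.51 − 5·2.7696 + 5 = 8.662
M − M_☉ = 8.662 − 4.83 = 3.832
L/L_☉ = 10^(−0.4 × 3.832) = 0.02932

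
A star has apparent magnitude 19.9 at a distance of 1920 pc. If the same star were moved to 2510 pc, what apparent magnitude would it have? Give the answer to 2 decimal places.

m ≈ 20.48

Flux ∝ 1/d², so Δm = 5 log₁₀(d₂/d₁) = 5 log₁₀(2510/1920) = 0.582
m₂ = m₁ + Δm = 19.9 + (0.582) = 20.482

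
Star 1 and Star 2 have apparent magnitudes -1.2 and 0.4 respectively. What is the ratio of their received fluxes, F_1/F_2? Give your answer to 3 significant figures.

F_1/F_2 ≈ 4.37

Δm = -1.2 − (0.4) = -1.6
Flux ratio = 10^(−0.4 Δm) = 10^(−0.4 × -1.6) = 10^0.640 = 4.365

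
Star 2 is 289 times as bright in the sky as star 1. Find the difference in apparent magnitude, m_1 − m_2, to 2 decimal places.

m_1 − m_2 ≈ 6.15

Pogson: Δm = −2.5 log₁₀(ratio) = −2.5 log₁₀(289) = −2.5 × 2.4609 = -6.152
Star 2 is brighter so has the smaller magnitude: m_1 − m_2 is positive.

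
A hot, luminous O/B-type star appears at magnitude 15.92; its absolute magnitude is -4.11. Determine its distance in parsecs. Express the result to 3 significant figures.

μ = m − M = 20.030
m − M = 5 log₁₀ d − 5
log₁₀ d = (m − M)/5 + 1 = 5.0060
d = 10^5.0060 = 101400 pc

d ≈ 101000 pc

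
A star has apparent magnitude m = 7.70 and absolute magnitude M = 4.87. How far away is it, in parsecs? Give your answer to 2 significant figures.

Distance modulus: m − M = 7.70 − (4.87) = 2.830
m − M = 5 log₁₀ d − 5
log₁₀ d = (m − M)/5 + 1 = 1.5660
d = 10^1.5660 = 36.81 pc

d ≈ 37 pc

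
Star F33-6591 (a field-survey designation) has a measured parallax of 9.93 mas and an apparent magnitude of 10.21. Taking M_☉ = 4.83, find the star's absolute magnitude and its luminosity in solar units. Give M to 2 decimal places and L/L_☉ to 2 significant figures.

d = 1/p = 1000/9.93 mas = 100.7 pc
M = m − 5 log₁₀ d + 5 = 10.21 − 5·2.0031 + 5 = 5.195
M − M_☉ = 5.195 − 4.83 = 0.365
L/L_☉ = 10^(−0.4 × 0.365) = 0.7147

M ≈ 5.19; L/L_☉ ≈ 0.71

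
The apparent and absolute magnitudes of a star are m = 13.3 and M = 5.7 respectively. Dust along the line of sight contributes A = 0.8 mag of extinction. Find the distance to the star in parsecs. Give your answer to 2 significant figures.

m − M = 5 log₁₀(d/10 pc) + A  ⇒  13.3 − (5.7) − 0.8 = 5 log₁₀(d/10)
6.800 = 5 log₁₀(d/10)
log₁₀ d = (m − M − A)/5 + 1 = 2.3600
d = 10^2.3600 = 229.1 pc

d ≈ 230 pc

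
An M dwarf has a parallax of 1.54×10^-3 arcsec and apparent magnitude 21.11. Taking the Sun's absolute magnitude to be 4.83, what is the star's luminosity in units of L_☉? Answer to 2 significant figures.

L/L_☉ ≈ 1.3×10^-3

d = 1/p = 1/1.54×10^-3″ = 649.4 pc
M = m − 5 log₁₀ d + 5 = 21.11 − 5·2.8125 + 5 = 12.048
M − M_☉ = 12.048 − 4.83 = 7.218
L/L_☉ = 10^(−0.4 × 7.218) = 1.297×10^-3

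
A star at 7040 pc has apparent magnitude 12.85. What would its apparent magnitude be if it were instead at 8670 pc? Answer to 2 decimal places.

Flux ∝ 1/d², so Δm = 5 log₁₀(d₂/d₁) = 5 log₁₀(8670/7040) = 0.452
m₂ = m₁ + Δm = 12.85 + (0.452) = 13.302

m ≈ 13.30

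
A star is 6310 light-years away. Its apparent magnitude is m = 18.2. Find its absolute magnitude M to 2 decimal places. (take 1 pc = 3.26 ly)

d = 6310 ly / 3.26 = 1936 pc
5 log₁₀(d/10 pc) = 5 log₁₀(1936) − 5 = 11.434
M = m − 5 log₁₀(d/10) = 18.2 − 11.434 = 6.766

M ≈ 6.77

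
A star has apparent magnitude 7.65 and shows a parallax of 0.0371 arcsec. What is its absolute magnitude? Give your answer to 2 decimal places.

M ≈ 5.50

d = 1/p = 1/0.0371″ = 26.95 pc
5 log₁₀(d/10 pc) = 5 log₁₀(26.95) − 5 = 2.153
M = m − 5 log₁₀(d/10) = 7.65 − 2.153 = 5.497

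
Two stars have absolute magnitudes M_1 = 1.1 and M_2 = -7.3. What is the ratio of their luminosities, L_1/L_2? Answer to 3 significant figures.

L_1/L_2 ≈ 4.37×10^-4

ΔM = M_1 − M_2 = 8.4
L_1/L_2 = 10^(−0.4 ΔM) = 10^-3.360 = 4.365×10^-4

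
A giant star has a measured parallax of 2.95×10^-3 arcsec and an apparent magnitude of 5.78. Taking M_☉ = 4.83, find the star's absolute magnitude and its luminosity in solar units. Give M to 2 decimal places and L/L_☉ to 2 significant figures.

d = 1/p = 1/2.95×10^-3″ = 339.0 pc
M = m − 5 log₁₀ d + 5 = 5.78 − 5·2.5302 + 5 = -1.871
M − M_☉ = -1.871 − 4.83 = -6.701
L/L_☉ = 10^(−0.4 × -6.701) = 479.0

M ≈ -1.87; L/L_☉ ≈ 480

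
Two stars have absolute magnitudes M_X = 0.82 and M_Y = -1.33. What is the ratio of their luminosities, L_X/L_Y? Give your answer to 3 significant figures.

ΔM = M_X − M_Y = 2.15
L_X/L_Y = 10^(−0.4 ΔM) = 10^-0.860 = 0.1380

L_X/L_Y ≈ 0.138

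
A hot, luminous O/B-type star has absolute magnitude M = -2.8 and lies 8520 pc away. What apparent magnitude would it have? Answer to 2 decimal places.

m = M + 5 log₁₀ d − 5 = -2.8 + 5·3.9304 − 5 = 11.852

m ≈ 11.85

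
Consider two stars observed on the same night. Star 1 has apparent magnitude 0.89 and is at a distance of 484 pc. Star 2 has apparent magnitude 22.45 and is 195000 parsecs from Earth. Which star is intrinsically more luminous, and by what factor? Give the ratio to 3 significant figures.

Star 1: M = m − 5 log₁₀ d + 5 = 0.89 − 5·2.6848 + 5 = -7.534
Star 2: M = m − 5 log₁₀ d + 5 = 22.45 − 5·5.2900 + 5 = 1.000
ΔM = M_1 − M_2 = -7.534 − (1.000) = -8.534; smaller M is more luminous → Star 1.
L ratio = 10^(0.4 |ΔM|) = 10^3.414 = 2592

Star 1 is more luminous, by a factor of 2590.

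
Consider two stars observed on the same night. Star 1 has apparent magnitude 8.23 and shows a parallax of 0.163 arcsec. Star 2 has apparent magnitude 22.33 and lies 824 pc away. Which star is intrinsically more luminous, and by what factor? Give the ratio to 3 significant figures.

Star 1 is more luminous, by a factor of 24.2.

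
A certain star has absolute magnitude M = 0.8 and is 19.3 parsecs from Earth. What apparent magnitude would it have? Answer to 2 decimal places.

m = M + 5 log₁₀ d − 5 = 0.8 + 5·1.2856 − 5 = 2.228

m ≈ 2.23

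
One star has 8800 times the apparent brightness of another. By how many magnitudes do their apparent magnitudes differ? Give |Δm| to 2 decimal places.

|Δm| ≈ 9.86

Pogson: Δm = −2.5 log₁₀(ratio) = −2.5 log₁₀(8800) = −2.5 × 3.9445 = -9.861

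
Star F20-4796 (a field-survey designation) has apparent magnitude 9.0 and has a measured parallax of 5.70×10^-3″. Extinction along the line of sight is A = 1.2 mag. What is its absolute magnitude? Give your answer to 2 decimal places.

M ≈ 1.58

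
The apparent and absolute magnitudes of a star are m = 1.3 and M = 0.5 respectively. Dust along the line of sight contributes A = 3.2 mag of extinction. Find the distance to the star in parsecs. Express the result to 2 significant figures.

m − M = 5 log₁₀(d/10 pc) + A  ⇒  1.3 − (0.5) − 3.2 = 5 log₁₀(d/10)
-2.400 = 5 log₁₀(d/10)
log₁₀ d = (m − M − A)/5 + 1 = 0.5200
d = 10^0.5200 = 3.311 pc

d ≈ 3.3 pc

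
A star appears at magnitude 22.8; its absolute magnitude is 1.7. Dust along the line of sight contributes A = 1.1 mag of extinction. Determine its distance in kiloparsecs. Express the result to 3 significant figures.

d ≈ 100 kpc

m − M = 5 log₁₀(d/10 pc) + A  ⇒  22.8 − (1.7) − 1.1 = 5 log₁₀(d/10)
20.000 = 5 log₁₀(d/10)
log₁₀ d = (m − M − A)/5 + 1 = 5.0000
d = 10^5.0000 = 100000 pc
= 100.0 kpc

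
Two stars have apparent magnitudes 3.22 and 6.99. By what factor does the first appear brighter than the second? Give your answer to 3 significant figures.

32.2

Δm = 3.22 − (6.99) = -3.77
Flux ratio = 10^(−0.4 Δm) = 10^(−0.4 × -3.77) = 10^1.508 = 32.21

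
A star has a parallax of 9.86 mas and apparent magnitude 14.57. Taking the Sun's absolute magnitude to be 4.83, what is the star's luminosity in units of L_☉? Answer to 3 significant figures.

L/L_☉ ≈ 0.0131

d = 1/p = 1000/9.86 mas = 101.4 pc
M = m − 5 log₁₀ d + 5 = 14.57 − 5·2.0061 + 5 = 9.539
M − M_☉ = 9.539 − 4.83 = 4.709
L/L_☉ = 10^(−0.4 × 4.709) = 0.01307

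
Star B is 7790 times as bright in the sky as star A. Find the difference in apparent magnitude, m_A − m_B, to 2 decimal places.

m_A − m_B ≈ 9.73

Pogson: Δm = −2.5 log₁₀(ratio) = −2.5 log₁₀(7790) = −2.5 × 3.8915 = -9.729
Star B is brighter so has the smaller magnitude: m_A − m_B is positive.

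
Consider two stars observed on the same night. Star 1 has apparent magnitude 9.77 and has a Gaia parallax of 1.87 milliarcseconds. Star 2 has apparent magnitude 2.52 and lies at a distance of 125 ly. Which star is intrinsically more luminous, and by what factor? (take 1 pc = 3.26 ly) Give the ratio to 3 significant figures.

Star 1: p = 1.87 mas = 1.87×10^-3″ → d = 1/p = 534.8 pc
Star 1: M = m − 5 log₁₀ d + 5 = 9.77 − 5·2.7282 + 5 = 1.129
Star 2: d = 125 ly / 3.26 = 38.34 pc
Star 2: M = m − 5 log₁₀ d + 5 = 2.52 − 5·1.5837 + 5 = -0.398
ΔM = M_1 − M_2 = 1.129 − (-0.398) = 1.528; smaller M is more luminous → Star 2.
L ratio = 10^(0.4 |ΔM|) = 10^0.611 = 4.084

Star 2 is more luminous, by a factor of 4.08.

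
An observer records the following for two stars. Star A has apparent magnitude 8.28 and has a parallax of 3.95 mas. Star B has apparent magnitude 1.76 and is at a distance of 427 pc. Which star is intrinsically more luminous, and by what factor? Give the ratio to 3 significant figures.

Star A: p = 3.95 mas = 3.95×10^-3″ → d = 1/p = 253.2 pc
Star A: M = m − 5 log₁₀ d + 5 = 8.28 − 5·2.4034 + 5 = 1.263
Star B: M = m − 5 log₁₀ d + 5 = 1.76 − 5·2.6304 + 5 = -6.392
ΔM = M_A − M_B = 1.263 − (-6.392) = 7.655; smaller M is more luminous → Star B.
L ratio = 10^(0.4 |ΔM|) = 10^3.062 = 1154

Star B is more luminous, by a factor of 1150.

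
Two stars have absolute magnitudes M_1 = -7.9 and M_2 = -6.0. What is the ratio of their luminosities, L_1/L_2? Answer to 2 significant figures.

ΔM = M_1 − M_2 = -1.9
L_1/L_2 = 10^(−0.4 ΔM) = 10^0.760 = 5.754

L_1/L_2 ≈ 5.8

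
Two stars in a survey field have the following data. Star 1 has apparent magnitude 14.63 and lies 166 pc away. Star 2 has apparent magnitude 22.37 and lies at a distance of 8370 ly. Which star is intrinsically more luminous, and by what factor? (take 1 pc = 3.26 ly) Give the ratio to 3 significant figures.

Star 1: M = m − 5 log₁₀ d + 5 = 14.63 − 5·2.2201 + 5 = 8.529
Star 2: d = 8370 ly / 3.26 = 2567 pc
Star 2: M = m − 5 log₁₀ d + 5 = 22.37 − 5·3.4095 + 5 = 10.322
ΔM = M_1 − M_2 = 8.529 − (10.322) = -1.793; smaller M is more luminous → Star 1.
L ratio = 10^(0.4 |ΔM|) = 10^0.717 = 5.214

Star 1 is more luminous, by a factor of 5.21.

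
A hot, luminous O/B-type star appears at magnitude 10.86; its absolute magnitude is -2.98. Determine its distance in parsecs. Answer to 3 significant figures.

μ = m − M = 13.840
m − M = 5 log₁₀ d − 5
log₁₀ d = (m − M)/5 + 1 = 3.7680
d = 10^3.7680 = 5861 pc

d ≈ 5860 pc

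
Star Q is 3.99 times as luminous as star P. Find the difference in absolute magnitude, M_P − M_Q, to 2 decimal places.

Pogson: ΔM = −2.5 log₁₀(ratio) = −2.5 log₁₀(3.99) = −2.5 × 0.6010 = -1.502
Star Q is brighter so has the smaller magnitude: M_P − M_Q is positive.

M_P − M_Q ≈ 1.50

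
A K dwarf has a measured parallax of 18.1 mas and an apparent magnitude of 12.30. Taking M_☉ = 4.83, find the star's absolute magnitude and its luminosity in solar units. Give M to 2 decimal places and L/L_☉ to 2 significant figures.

d = 1/p = 1000/18.1 mas = 55.25 pc
M = m − 5 log₁₀ d + 5 = 12.30 − 5·1.7423 + 5 = 8.588
M − M_☉ = 8.588 − 4.83 = 3.758
L/L_☉ = 10^(−0.4 × 3.758) = 0.03138

M ≈ 8.59; L/L_☉ ≈ 0.031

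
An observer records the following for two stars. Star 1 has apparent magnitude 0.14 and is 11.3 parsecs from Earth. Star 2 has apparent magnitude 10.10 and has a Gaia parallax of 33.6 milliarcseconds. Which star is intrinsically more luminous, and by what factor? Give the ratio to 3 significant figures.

Star 1 is more luminous, by a factor of 1390.

Star 1: M = m − 5 log₁₀ d + 5 = 0.14 − 5·1.0531 + 5 = -0.125
Star 2: p = 33.6 mas = 0.0336″ → d = 1/p = 29.76 pc
Star 2: M = m − 5 log₁₀ d + 5 = 10.10 − 5·1.4737 + 5 = 7.732
ΔM = M_1 − M_2 = -0.125 − (7.732) = -7.857; smaller M is more luminous → Star 1.
L ratio = 10^(0.4 |ΔM|) = 10^3.143 = 1389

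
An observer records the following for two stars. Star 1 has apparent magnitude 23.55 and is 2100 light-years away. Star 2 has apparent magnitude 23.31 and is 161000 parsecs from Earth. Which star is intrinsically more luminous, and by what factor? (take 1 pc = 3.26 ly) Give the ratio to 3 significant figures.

Star 1: d = 2100 ly / 3.26 = 644.2 pc
Star 1: M = m − 5 log₁₀ d + 5 = 23.55 − 5·2.8090 + 5 = 14.505
Star 2: M = m − 5 log₁₀ d + 5 = 23.31 − 5·5.2068 + 5 = 2.276
ΔM = M_1 − M_2 = 14.505 − (2.276) = 12.229; smaller M is more luminous → Star 2.
L ratio = 10^(0.4 |ΔM|) = 10^4.892 = 77920

Star 2 is more luminous, by a factor of 77900.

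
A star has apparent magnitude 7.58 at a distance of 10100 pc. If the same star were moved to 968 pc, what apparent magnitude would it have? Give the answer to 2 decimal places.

Flux ∝ 1/d², so Δm = 5 log₁₀(d₂/d₁) = 5 log₁₀(968/10100) = -5.092
m₂ = m₁ + Δm = 7.58 + (-5.092) = 2.488

m ≈ 2.49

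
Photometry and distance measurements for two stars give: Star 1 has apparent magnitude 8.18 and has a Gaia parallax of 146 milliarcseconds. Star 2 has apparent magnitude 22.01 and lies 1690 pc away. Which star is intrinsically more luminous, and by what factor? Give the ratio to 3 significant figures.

Star 1 is more luminous, by a factor of 5.59.

Star 1: p = 146 mas = 0.146″ → d = 1/p = 6.849 pc
Star 1: M = m − 5 log₁₀ d + 5 = 8.18 − 5·0.8356 + 5 = 9.002
Star 2: M = m − 5 log₁₀ d + 5 = 22.01 − 5·3.2279 + 5 = 10.871
ΔM = M_1 − M_2 = 9.002 − (10.871) = -1.869; smaller M is more luminous → Star 1.
L ratio = 10^(0.4 |ΔM|) = 10^0.748 = 5.591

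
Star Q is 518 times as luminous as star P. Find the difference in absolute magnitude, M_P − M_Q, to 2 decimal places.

Pogson: ΔM = −2.5 log₁₀(ratio) = −2.5 log₁₀(518) = −2.5 × 2.7143 = -6.786
Star Q is brighter so has the smaller magnitude: M_P − M_Q is positive.

M_P − M_Q ≈ 6.79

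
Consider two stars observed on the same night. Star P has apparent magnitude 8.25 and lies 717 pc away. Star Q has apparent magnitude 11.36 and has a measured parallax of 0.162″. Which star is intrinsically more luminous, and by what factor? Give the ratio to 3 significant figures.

Star P: M = m − 5 log₁₀ d + 5 = 8.25 − 5·2.8555 + 5 = -1.028
Star Q: d = 1/p = 1/0.162″ = 6.173 pc
Star Q: M = m − 5 log₁₀ d + 5 = 11.36 − 5·0.7905 + 5 = 12.408
ΔM = M_P − M_Q = -1.028 − (12.408) = -13.435; smaller M is more luminous → Star P.
L ratio = 10^(0.4 |ΔM|) = 10^5.374 = 236600

Star P is more luminous, by a factor of 237000.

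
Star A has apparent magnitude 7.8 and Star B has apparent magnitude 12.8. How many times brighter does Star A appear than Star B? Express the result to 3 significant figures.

Magnitude difference = -5.0
Flux ratio = 10^(−0.4 Δm) = 10^(−0.4 × -5.0) = 10^2.000 = 100.0

100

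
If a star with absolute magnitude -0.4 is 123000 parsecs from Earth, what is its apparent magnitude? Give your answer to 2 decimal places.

m = M + 5 log₁₀ d − 5 = -0.4 + 5·5.0899 − 5 = 20.050

m ≈ 20.05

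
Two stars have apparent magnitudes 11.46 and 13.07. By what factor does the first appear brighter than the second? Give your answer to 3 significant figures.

Δm = 11.46 − (13.07) = -1.61
Flux ratio = 10^(−0.4 Δm) = 10^(−0.4 × -1.61) = 10^0.644 = 4.406

4.41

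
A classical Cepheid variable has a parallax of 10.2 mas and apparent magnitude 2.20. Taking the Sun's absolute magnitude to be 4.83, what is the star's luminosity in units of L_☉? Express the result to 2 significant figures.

L/L_☉ ≈ 1100

d = 1/p = 1000/10.2 mas = 98.04 pc
M = m − 5 log₁₀ d + 5 = 2.20 − 5·1.9914 + 5 = -2.757
M − M_☉ = -2.757 − 4.83 = -7.587
L/L_☉ = 10^(−0.4 × -7.587) = 1083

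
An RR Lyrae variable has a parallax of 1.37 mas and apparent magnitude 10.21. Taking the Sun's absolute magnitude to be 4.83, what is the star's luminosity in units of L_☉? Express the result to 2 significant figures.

L/L_☉ ≈ 38

d = 1/p = 1000/1.37 mas = 729.9 pc
M = m − 5 log₁₀ d + 5 = 10.21 − 5·2.8633 + 5 = 0.894
M − M_☉ = 0.894 − 4.83 = -3.936
L/L_☉ = 10^(−0.4 × -3.936) = 37.55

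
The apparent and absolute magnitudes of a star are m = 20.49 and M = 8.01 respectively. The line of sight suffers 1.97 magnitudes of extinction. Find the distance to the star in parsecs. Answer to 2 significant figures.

d ≈ 1300 pc

m − M = 5 log₁₀(d/10 pc) + A  ⇒  20.49 − (8.01) − 1.97 = 5 log₁₀(d/10)
10.510 = 5 log₁₀(d/10)
log₁₀ d = (m − M − A)/5 + 1 = 3.1020
d = 10^3.1020 = 1265 pc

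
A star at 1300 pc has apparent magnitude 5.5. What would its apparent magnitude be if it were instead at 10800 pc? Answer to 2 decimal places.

Flux ∝ 1/d², so Δm = 5 log₁₀(d₂/d₁) = 5 log₁₀(10800/1300) = 4.597
m₂ = m₁ + Δm = 5.5 + (4.597) = 10.097

m ≈ 10.10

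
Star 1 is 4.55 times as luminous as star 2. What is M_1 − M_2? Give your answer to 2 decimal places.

Pogson: ΔM = −2.5 log₁₀(ratio) = −2.5 log₁₀(4.55) = −2.5 × 0.6580 = -1.645
Star 1 is brighter, so it has the smaller magnitude: the difference is negative.

M_1 − M_2 ≈ -1.65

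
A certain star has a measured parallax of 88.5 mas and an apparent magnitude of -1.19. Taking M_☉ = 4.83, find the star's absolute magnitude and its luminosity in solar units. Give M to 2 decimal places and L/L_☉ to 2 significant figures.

d = 1/p = 1000/88.5 mas = 11.30 pc
M = m − 5 log₁₀ d + 5 = -1.19 − 5·1.0531 + 5 = -1.455
M − M_☉ = -1.455 − 4.83 = -6.285
L/L_☉ = 10^(−0.4 × -6.285) = 326.7

M ≈ -1.46; L/L_☉ ≈ 330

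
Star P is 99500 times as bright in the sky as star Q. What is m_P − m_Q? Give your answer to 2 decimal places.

Pogson: Δm = −2.5 log₁₀(ratio) = −2.5 log₁₀(99500) = −2.5 × 4.9978 = -12.495
Star P is brighter, so it has the smaller magnitude: the difference is negative.

m_P − m_Q ≈ -12.49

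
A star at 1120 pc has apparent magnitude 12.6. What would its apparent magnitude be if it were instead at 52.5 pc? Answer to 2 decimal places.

m ≈ 5.95

Flux ∝ 1/d², so Δm = 5 log₁₀(d₂/d₁) = 5 log₁₀(52.5/1120) = -6.645
m₂ = m₁ + Δm = 12.6 + (-6.645) = 5.955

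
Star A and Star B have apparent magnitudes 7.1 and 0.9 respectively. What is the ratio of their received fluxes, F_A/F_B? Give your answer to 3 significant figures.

F_A/F_B ≈ 3.31×10^-3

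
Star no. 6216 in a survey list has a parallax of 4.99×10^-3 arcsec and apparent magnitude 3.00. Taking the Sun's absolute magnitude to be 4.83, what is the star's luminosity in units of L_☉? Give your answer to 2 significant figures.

d = 1/p = 1/4.99×10^-3″ = 200.4 pc
M = m − 5 log₁₀ d + 5 = 3.00 − 5·2.3019 + 5 = -3.509
M − M_☉ = -3.509 − 4.83 = -8.339
L/L_☉ = 10^(−0.4 × -8.339) = 2167

L/L_☉ ≈ 2200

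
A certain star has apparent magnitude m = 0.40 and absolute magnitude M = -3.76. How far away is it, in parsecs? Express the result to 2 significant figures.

d ≈ 68 pc

Distance modulus: m − M = 0.40 − (-3.76) = 4.160
m − M = 5 log₁₀ d − 5
log₁₀ d = (m − M)/5 + 1 = 1.8320
d = 10^1.8320 = 67.92 pc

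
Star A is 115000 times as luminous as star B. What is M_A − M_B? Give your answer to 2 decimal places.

M_A − M_B ≈ -12.65

Pogson: ΔM = −2.5 log₁₀(ratio) = −2.5 log₁₀(115000) = −2.5 × 5.0607 = -12.652
Star A is brighter, so it has the smaller magnitude: the difference is negative.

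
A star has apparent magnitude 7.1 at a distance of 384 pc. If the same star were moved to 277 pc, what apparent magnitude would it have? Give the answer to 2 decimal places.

Flux ∝ 1/d², so Δm = 5 log₁₀(d₂/d₁) = 5 log₁₀(277/384) = -0.709
m₂ = m₁ + Δm = 7.1 + (-0.709) = 6.391

m ≈ 6.39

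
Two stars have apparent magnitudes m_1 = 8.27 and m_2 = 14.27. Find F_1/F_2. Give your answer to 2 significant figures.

F_1/F_2 ≈ 250

Magnitude difference = -6.00
Flux ratio = 10^(−0.4 Δm) = 10^(−0.4 × -6.00) = 10^2.400 = 251.2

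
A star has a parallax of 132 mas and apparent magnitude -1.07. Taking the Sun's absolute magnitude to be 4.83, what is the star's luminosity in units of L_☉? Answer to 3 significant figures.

d = 1/p = 1000/132 mas = 7.576 pc
M = m − 5 log₁₀ d + 5 = -1.07 − 5·0.8794 + 5 = -0.467
M − M_☉ = -0.467 − 4.83 = -5.297
L/L_☉ = 10^(−0.4 × -5.297) = 131.5

L/L_☉ ≈ 131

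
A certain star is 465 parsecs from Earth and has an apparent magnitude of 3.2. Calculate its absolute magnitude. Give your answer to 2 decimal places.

M ≈ -5.14

5 log₁₀(d/10 pc) = 5 log₁₀(465.0) − 5 = 8.337
M = m − 5 log₁₀(d/10) = 3.2 − 8.337 = -5.137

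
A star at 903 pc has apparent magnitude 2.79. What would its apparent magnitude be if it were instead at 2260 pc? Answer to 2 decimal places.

m ≈ 4.78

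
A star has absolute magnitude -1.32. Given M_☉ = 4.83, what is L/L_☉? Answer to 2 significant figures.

L/L_☉ ≈ 290

M − M_☉ = -1.32 − 4.83 = -6.150
L/L_☉ = 10^(−0.4 (M − M_☉)) = 10^2.460 = 288.4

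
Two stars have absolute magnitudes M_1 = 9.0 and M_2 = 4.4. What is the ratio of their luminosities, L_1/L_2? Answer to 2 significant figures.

ΔM = M_1 − M_2 = 4.6
L_1/L_2 = 10^(−0.4 ΔM) = 10^-1.840 = 0.01445

L_1/L_2 ≈ 0.014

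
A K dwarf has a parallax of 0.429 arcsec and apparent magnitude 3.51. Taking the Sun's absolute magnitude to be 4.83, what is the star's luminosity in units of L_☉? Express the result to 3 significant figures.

d = 1/p = 1/0.429″ = 2.331 pc
M = m − 5 log₁₀ d + 5 = 3.51 − 5·0.3675 + 5 = 6.672
M − M_☉ = 6.672 − 4.83 = 1.842
L/L_☉ = 10^(−0.4 × 1.842) = 0.1833

L/L_☉ ≈ 0.183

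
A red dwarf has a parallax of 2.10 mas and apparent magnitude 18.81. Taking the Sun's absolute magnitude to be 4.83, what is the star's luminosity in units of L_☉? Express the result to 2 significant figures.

L/L_☉ ≈ 5.8×10^-3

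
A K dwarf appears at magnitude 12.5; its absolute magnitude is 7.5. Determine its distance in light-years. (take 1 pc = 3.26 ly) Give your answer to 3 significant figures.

μ = m − M = 5.000
m − M = 5 log₁₀ d − 5
log₁₀ d = (m − M)/5 + 1 = 2.0000
d = 10^2.0000 = 100.0 pc
= 326.0 ly

d ≈ 326 ly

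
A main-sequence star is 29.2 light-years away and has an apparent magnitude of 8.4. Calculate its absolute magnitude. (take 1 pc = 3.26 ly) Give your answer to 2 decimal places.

d = 29.2 ly / 3.26 = 8.957 pc
5 log₁₀(d/10 pc) = 5 log₁₀(8.957) − 5 = -0.239
M = m − 5 log₁₀(d/10) = 8.4 + 0.239 = 8.639

M ≈ 8.64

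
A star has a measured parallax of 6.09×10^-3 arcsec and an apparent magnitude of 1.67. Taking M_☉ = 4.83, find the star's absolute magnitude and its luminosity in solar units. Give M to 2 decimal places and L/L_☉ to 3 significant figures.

M ≈ -4.41; L/L_☉ ≈ 4950

d = 1/p = 1/6.09×10^-3″ = 164.2 pc
M = m − 5 log₁₀ d + 5 = 1.67 − 5·2.2154 + 5 = -4.407
M − M_☉ = -4.407 − 4.83 = -9.237
L/L_☉ = 10^(−0.4 × -9.237) = 4952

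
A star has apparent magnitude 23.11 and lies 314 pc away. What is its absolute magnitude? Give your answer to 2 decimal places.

5 log₁₀(d/10 pc) = 5 log₁₀(314.0) − 5 = 7.485
M = m − 5 log₁₀(d/10) = 23.11 − 7.485 = 15.625

M ≈ 15.63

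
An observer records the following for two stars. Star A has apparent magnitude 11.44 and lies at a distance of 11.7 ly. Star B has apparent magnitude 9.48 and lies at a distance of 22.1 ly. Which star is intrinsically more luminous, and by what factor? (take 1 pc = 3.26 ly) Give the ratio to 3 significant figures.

Star A: d = 11.7 ly / 3.26 = 3.589 pc
Star A: M = m − 5 log₁₀ d + 5 = 11.44 − 5·0.5550 + 5 = 13.665
Star B: d = 22.1 ly / 3.26 = 6.779 pc
Star B: M = m − 5 log₁₀ d + 5 = 9.48 − 5·0.8312 + 5 = 10.324
ΔM = M_A − M_B = 13.665 − (10.324) = 3.341; smaller M is more luminous → Star B.
L ratio = 10^(0.4 |ΔM|) = 10^1.336 = 21.70

Star B is more luminous, by a factor of 21.7.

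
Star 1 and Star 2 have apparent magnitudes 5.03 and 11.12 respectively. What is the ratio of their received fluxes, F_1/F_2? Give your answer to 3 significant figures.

F_1/F_2 ≈ 273

Δm = 5.03 − (11.12) = -6.09
Flux ratio = 10^(−0.4 Δm) = 10^(−0.4 × -6.09) = 10^2.436 = 272.9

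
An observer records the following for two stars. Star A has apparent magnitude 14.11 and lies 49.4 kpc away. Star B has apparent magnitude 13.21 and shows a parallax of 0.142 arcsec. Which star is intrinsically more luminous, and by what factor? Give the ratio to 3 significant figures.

Star A: d = 49.4 kpc = 49400 pc
Star A: M = m − 5 log₁₀ d + 5 = 14.11 − 5·4.6937 + 5 = -4.359
Star B: d = 1/p = 1/0.142″ = 7.042 pc
Star B: M = m − 5 log₁₀ d + 5 = 13.21 − 5·0.8477 + 5 = 13.971
ΔM = M_A − M_B = -4.359 − (13.971) = -18.330; smaller M is more luminous → Star A.
L ratio = 10^(0.4 |ΔM|) = 10^7.332 = 2.148×10^7

Star A is more luminous, by a factor of 2.15×10^7.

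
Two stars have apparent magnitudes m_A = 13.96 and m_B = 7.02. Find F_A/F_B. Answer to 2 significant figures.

F_A/F_B ≈ 1.7×10^-3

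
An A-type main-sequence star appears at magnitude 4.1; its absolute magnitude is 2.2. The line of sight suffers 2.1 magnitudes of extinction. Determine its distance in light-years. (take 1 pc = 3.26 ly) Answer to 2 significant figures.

m − M = 5 log₁₀(d/10 pc) + A  ⇒  4.1 − (2.2) − 2.1 = 5 log₁₀(d/10)
-0.200 = 5 log₁₀(d/10)
log₁₀ d = (m − M − A)/5 + 1 = 0.9600
d = 10^0.9600 = 9.120 pc
= 29.73 ly

d ≈ 30 ly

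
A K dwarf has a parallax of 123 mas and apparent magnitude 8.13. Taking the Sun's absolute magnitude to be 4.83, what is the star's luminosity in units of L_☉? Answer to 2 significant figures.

d = 1/p = 1000/123 mas = 8.130 pc
M = m − 5 log₁₀ d + 5 = 8.13 − 5·0.9101 + 5 = 8.580
M − M_☉ = 8.580 − 4.83 = 3.750
L/L_☉ = 10^(−0.4 × 3.750) = 0.03164

L/L_☉ ≈ 0.032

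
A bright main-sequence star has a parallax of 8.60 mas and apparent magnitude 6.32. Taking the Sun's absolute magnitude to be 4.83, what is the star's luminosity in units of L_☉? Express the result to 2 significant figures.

d = 1/p = 1000/8.60 mas = 116.3 pc
M = m − 5 log₁₀ d + 5 = 6.32 − 5·2.0655 + 5 = 0.992
M − M_☉ = 0.992 − 4.83 = -3.838
L/L_☉ = 10^(−0.4 × -3.838) = 34.28

L/L_☉ ≈ 34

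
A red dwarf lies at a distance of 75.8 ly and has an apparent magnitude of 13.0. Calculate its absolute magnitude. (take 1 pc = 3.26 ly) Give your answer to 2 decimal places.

d = 75.8 ly / 3.26 = 23.25 pc
5 log₁₀(d/10 pc) = 5 log₁₀(23.25) − 5 = 1.832
M = m − 5 log₁₀(d/10) = 13.0 − 1.832 = 11.168

M ≈ 11.17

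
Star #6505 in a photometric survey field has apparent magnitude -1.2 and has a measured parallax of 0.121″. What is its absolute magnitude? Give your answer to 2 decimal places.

d = 1/p = 1/0.121″ = 8.264 pc
5 log₁₀(d/10 pc) = 5 log₁₀(8.264) − 5 = -0.414
M = m − 5 log₁₀(d/10) = -1.2 + 0.414 = -0.786

M ≈ -0.79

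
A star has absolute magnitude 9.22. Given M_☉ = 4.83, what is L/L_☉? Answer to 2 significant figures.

L/L_☉ ≈ 0.018

M − M_☉ = 9.22 − 4.83 = 4.390
L/L_☉ = 10^(−0.4 (M − M_☉)) = 10^-1.756 = 0.01754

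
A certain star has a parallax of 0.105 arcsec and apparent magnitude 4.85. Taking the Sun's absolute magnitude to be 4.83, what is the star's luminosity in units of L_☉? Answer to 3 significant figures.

L/L_☉ ≈ 0.890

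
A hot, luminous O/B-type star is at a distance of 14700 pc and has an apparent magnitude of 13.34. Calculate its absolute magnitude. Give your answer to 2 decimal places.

M ≈ -2.50

5 log₁₀(d/10 pc) = 5 log₁₀(14700) − 5 = 15.837
M = m − 5 log₁₀(d/10) = 13.34 − 15.837 = -2.497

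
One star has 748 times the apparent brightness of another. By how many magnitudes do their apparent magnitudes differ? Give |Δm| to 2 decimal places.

Pogson: Δm = −2.5 log₁₀(ratio) = −2.5 log₁₀(748) = −2.5 × 2.8739 = -7.185

|Δm| ≈ 7.18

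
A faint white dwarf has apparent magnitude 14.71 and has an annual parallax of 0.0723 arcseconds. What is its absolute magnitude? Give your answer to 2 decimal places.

M ≈ 14.01

d = 1/p = 1/0.0723″ = 13.83 pc
5 log₁₀(d/10 pc) = 5 log₁₀(13.83) − 5 = 0.704
M = m − 5 log₁₀(d/10) = 14.71 − 0.704 = 14.006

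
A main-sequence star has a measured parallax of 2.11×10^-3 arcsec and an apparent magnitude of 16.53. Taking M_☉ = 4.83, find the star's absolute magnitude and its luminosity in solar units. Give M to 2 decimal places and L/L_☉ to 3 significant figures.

M ≈ 8.15; L/L_☉ ≈ 0.0469

d = 1/p = 1/2.11×10^-3″ = 473.9 pc
M = m − 5 log₁₀ d + 5 = 16.53 − 5·2.6757 + 5 = 8.151
M − M_☉ = 8.151 − 4.83 = 3.321
L/L_☉ = 10^(−0.4 × 3.321) = 0.04693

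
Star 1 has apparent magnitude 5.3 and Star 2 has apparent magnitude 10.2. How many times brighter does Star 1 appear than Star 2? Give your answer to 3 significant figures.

91.2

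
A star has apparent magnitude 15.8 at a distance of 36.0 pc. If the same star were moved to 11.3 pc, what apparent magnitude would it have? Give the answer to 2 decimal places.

m ≈ 13.28

Flux ∝ 1/d², so Δm = 5 log₁₀(d₂/d₁) = 5 log₁₀(11.3/36.0) = -2.516
m₂ = m₁ + Δm = 15.8 + (-2.516) = 13.284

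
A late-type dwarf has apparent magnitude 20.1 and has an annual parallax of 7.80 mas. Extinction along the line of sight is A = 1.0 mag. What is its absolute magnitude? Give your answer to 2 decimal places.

M ≈ 13.56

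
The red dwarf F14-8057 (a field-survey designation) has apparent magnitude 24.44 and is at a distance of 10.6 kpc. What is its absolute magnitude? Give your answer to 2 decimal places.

M ≈ 9.31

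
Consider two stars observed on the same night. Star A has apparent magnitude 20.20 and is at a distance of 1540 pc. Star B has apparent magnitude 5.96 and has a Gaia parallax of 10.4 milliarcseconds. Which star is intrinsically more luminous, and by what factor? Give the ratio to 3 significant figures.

Star B is more luminous, by a factor of 1940.

Star A: M = m − 5 log₁₀ d + 5 = 20.20 − 5·3.1875 + 5 = 9.262
Star B: p = 10.4 mas = 0.0104″ → d = 1/p = 96.15 pc
Star B: M = m − 5 log₁₀ d + 5 = 5.96 − 5·1.9830 + 5 = 1.045
ΔM = M_A − M_B = 9.262 − (1.045) = 8.217; smaller M is more luminous → Star B.
L ratio = 10^(0.4 |ΔM|) = 10^3.287 = 1936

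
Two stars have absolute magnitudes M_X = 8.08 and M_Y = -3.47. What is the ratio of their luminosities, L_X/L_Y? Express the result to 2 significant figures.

ΔM = M_X − M_Y = 11.55
L_X/L_Y = 10^(−0.4 ΔM) = 10^-4.620 = 2.399×10^-5

L_X/L_Y ≈ 2.4×10^-5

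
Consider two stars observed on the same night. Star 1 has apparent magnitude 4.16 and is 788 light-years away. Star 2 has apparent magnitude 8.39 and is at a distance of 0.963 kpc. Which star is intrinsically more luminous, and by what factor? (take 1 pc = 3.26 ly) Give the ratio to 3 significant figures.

Star 1: d = 788 ly / 3.26 = 241.7 pc
Star 1: M = m − 5 log₁₀ d + 5 = 4.16 − 5·2.3833 + 5 = -2.757
Star 2: d = 0.963 kpc = 963.0 pc
Star 2: M = m − 5 log₁₀ d + 5 = 8.39 − 5·2.9836 + 5 = -1.528
ΔM = M_1 − M_2 = -2.757 − (-1.528) = -1.228; smaller M is more luminous → Star 1.
L ratio = 10^(0.4 |ΔM|) = 10^0.491 = 3.100

Star 1 is more luminous, by a factor of 3.10.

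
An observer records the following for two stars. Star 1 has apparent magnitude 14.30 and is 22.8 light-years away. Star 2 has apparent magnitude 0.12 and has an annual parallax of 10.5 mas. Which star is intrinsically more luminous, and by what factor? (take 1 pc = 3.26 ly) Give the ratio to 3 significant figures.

Star 1: d = 22.8 ly / 3.26 = 6.994 pc
Star 1: M = m − 5 log₁₀ d + 5 = 14.30 − 5·0.8447 + 5 = 15.076
Star 2: p = 10.5 mas = 0.0105″ → d = 1/p = 95.24 pc
Star 2: M = m − 5 log₁₀ d + 5 = 0.12 − 5·1.9788 + 5 = -4.774
ΔM = M_1 − M_2 = 15.076 − (-4.774) = 19.850; smaller M is more luminous → Star 2.
L ratio = 10^(0.4 |ΔM|) = 10^7.940 = 8.713×10^7

Star 2 is more luminous, by a factor of 8.71×10^7.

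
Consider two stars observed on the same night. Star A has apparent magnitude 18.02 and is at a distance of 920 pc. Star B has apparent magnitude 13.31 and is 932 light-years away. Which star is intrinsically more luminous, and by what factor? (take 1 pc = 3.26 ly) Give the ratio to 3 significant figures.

Star A: M = m − 5 log₁₀ d + 5 = 18.02 − 5·2.9638 + 5 = 8.201
Star B: d = 932 ly / 3.26 = 285.9 pc
Star B: M = m − 5 log₁₀ d + 5 = 13.31 − 5·2.4562 + 5 = 6.029
ΔM = M_A − M_B = 8.201 − (6.029) = 2.172; smaller M is more luminous → Star B.
L ratio = 10^(0.4 |ΔM|) = 10^0.869 = 7.393

Star B is more luminous, by a factor of 7.39.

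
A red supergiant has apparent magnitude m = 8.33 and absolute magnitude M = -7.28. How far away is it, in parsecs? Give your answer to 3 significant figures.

Distance modulus: m − M = 8.33 − (-7.28) = 15.610
m − M = 5 log₁₀ d − 5
log₁₀ d = (m − M)/5 + 1 = 4.1220
d = 10^4.1220 = 13240 pc

d ≈ 13200 pc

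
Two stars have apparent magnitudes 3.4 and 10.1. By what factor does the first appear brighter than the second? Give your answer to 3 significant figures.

Δm = 3.4 − (10.1) = -6.7
Flux ratio = 10^(−0.4 Δm) = 10^(−0.4 × -6.7) = 10^2.680 = 478.6

479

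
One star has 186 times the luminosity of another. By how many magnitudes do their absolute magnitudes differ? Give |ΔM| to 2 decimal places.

Pogson: ΔM = −2.5 log₁₀(ratio) = −2.5 log₁₀(186) = −2.5 × 2.2695 = -5.674

|ΔM| ≈ 5.67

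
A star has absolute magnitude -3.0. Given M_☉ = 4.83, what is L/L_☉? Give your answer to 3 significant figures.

L/L_☉ ≈ 1360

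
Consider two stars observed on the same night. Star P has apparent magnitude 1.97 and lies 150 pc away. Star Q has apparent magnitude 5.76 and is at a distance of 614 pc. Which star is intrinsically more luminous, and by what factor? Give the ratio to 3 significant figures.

Star P is more luminous, by a factor of 1.96.

Star P: M = m − 5 log₁₀ d + 5 = 1.97 − 5·2.1761 + 5 = -3.910
Star Q: M = m − 5 log₁₀ d + 5 = 5.76 − 5·2.7882 + 5 = -3.181
ΔM = M_P − M_Q = -3.910 − (-3.181) = -0.730; smaller M is more luminous → Star P.
L ratio = 10^(0.4 |ΔM|) = 10^0.292 = 1.958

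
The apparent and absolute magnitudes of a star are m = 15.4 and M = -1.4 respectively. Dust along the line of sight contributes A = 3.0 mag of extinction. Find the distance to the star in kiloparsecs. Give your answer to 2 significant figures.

m − M = 5 log₁₀(d/10 pc) + A  ⇒  15.4 − (-1.4) − 3.0 = 5 log₁₀(d/10)
13.800 = 5 log₁₀(d/10)
log₁₀ d = (m − M − A)/5 + 1 = 3.7600
d = 10^3.7600 = 5754 pc
= 5.754 kpc

d ≈ 5.8 kpc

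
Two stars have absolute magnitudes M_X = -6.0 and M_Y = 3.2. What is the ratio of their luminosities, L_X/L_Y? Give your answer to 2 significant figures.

ΔM = M_X − M_Y = -9.2
L_X/L_Y = 10^(−0.4 ΔM) = 10^3.680 = 4786

L_X/L_Y ≈ 4800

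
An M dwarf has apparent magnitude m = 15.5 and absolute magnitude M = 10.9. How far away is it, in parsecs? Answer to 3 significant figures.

d ≈ 83.2 pc

Distance modulus: m − M = 15.5 − (10.9) = 4.600
m − M = 5 log₁₀ d − 5
log₁₀ d = (m − M)/5 + 1 = 1.9200
d = 10^1.9200 = 83.18 pc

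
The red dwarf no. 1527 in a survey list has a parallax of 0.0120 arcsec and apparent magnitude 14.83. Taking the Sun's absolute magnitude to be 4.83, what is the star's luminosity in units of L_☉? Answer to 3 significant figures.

L/L_☉ ≈ 6.94×10^-3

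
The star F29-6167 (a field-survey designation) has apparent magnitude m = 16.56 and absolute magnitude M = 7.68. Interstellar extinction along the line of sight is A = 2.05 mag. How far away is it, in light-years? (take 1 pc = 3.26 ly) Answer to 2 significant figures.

m − M = 5 log₁₀(d/10 pc) + A  ⇒  16.56 − (7.68) − 2.05 = 5 log₁₀(d/10)
6.830 = 5 log₁₀(d/10)
log₁₀ d = (m − M − A)/5 + 1 = 2.3660
d = 10^2.3660 = 232.3 pc
= 757.2 ly

d ≈ 760 ly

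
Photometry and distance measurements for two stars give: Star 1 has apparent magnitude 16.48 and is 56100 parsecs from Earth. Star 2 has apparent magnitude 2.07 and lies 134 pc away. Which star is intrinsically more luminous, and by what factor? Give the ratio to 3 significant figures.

Star 2 is more luminous, by a factor of 3.31.

Star 1: M = m − 5 log₁₀ d + 5 = 16.48 − 5·4.7490 + 5 = -2.265
Star 2: M = m − 5 log₁₀ d + 5 = 2.07 − 5·2.1271 + 5 = -3.566
ΔM = M_1 − M_2 = -2.265 − (-3.566) = 1.301; smaller M is more luminous → Star 2.
L ratio = 10^(0.4 |ΔM|) = 10^0.520 = 3.313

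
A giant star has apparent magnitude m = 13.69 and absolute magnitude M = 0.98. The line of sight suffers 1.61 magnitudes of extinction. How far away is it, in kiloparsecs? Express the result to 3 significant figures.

m − M = 5 log₁₀(d/10 pc) + A  ⇒  13.69 − (0.98) − 1.61 = 5 log₁₀(d/10)
11.100 = 5 log₁₀(d/10)
log₁₀ d = (m − M − A)/5 + 1 = 3.2200
d = 10^3.2200 = 1660 pc
= 1.660 kpc

d ≈ 1.66 kpc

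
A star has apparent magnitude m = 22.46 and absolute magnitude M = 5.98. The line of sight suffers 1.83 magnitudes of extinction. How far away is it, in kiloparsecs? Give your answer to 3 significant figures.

d ≈ 8.51 kpc

m − M = 5 log₁₀(d/10 pc) + A  ⇒  22.46 − (5.98) − 1.83 = 5 log₁₀(d/10)
14.650 = 5 log₁₀(d/10)
log₁₀ d = (m − M − A)/5 + 1 = 3.9300
d = 10^3.9300 = 8511 pc
= 8.511 kpc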